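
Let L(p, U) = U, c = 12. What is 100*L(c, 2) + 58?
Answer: 258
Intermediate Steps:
100*L(c, 2) + 58 = 100*2 + 58 = 200 + 58 = 258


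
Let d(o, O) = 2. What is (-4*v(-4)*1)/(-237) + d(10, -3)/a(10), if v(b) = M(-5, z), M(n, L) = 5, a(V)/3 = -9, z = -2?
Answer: 22/2133 ≈ 0.010314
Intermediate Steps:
a(V) = -27 (a(V) = 3*(-9) = -27)
v(b) = 5
(-4*v(-4)*1)/(-237) + d(10, -3)/a(10) = (-4*5*1)/(-237) + 2/(-27) = -20*1*(-1/237) + 2*(-1/27) = -20*(-1/237) - 2/27 = 20/237 - 2/27 = 22/2133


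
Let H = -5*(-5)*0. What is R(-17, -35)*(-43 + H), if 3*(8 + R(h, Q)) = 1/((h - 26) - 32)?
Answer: 77443/225 ≈ 344.19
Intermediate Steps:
R(h, Q) = -8 + 1/(3*(-58 + h)) (R(h, Q) = -8 + 1/(3*((h - 26) - 32)) = -8 + 1/(3*((-26 + h) - 32)) = -8 + 1/(3*(-58 + h)))
H = 0 (H = 25*0 = 0)
R(-17, -35)*(-43 + H) = ((1393 - 24*(-17))/(3*(-58 - 17)))*(-43 + 0) = ((1/3)*(1393 + 408)/(-75))*(-43) = ((1/3)*(-1/75)*1801)*(-43) = -1801/225*(-43) = 77443/225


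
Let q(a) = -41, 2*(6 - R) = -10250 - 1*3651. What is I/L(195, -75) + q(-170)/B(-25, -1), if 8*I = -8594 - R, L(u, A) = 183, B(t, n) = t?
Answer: -219159/24400 ≈ -8.9819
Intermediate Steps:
R = 13913/2 (R = 6 - (-10250 - 1*3651)/2 = 6 - (-10250 - 3651)/2 = 6 - ½*(-13901) = 6 + 13901/2 = 13913/2 ≈ 6956.5)
I = -31101/16 (I = (-8594 - 1*13913/2)/8 = (-8594 - 13913/2)/8 = (⅛)*(-31101/2) = -31101/16 ≈ -1943.8)
I/L(195, -75) + q(-170)/B(-25, -1) = -31101/16/183 - 41/(-25) = -31101/16*1/183 - 41*(-1/25) = -10367/976 + 41/25 = -219159/24400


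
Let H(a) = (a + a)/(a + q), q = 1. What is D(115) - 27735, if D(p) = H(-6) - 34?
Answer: -138833/5 ≈ -27767.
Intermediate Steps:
H(a) = 2*a/(1 + a) (H(a) = (a + a)/(a + 1) = (2*a)/(1 + a) = 2*a/(1 + a))
D(p) = -158/5 (D(p) = 2*(-6)/(1 - 6) - 34 = 2*(-6)/(-5) - 34 = 2*(-6)*(-⅕) - 34 = 12/5 - 34 = -158/5)
D(115) - 27735 = -158/5 - 27735 = -138833/5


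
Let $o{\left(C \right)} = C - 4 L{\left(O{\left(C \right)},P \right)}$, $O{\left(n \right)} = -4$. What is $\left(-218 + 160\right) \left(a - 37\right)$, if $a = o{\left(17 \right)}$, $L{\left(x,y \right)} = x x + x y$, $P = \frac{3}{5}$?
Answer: $\frac{21576}{5} \approx 4315.2$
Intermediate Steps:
$P = \frac{3}{5}$ ($P = 3 \cdot \frac{1}{5} = \frac{3}{5} \approx 0.6$)
$L{\left(x,y \right)} = x^{2} + x y$
$o{\left(C \right)} = - \frac{272}{5} + C$ ($o{\left(C \right)} = C - 4 \left(- 4 \left(-4 + \frac{3}{5}\right)\right) = C - 4 \left(\left(-4\right) \left(- \frac{17}{5}\right)\right) = C - \frac{272}{5} = - \frac{272}{5} + C$)
$a = - \frac{187}{5}$ ($a = - \frac{272}{5} + 17 = - \frac{187}{5} \approx -37.4$)
$\left(-218 + 160\right) \left(a - 37\right) = \left(-218 + 160\right) \left(- \frac{187}{5} - 37\right) = \left(-58\right) \left(- \frac{372}{5}\right) = \frac{21576}{5}$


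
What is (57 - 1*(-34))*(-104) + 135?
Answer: -9329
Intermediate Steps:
(57 - 1*(-34))*(-104) + 135 = (57 + 34)*(-104) + 135 = 91*(-104) + 135 = -9464 + 135 = -9329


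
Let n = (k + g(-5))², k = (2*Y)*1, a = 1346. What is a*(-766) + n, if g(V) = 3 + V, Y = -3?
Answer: -1030972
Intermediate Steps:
k = -6 (k = (2*(-3))*1 = -6*1 = -6)
n = 64 (n = (-6 + (3 - 5))² = (-6 - 2)² = (-8)² = 64)
a*(-766) + n = 1346*(-766) + 64 = -1031036 + 64 = -1030972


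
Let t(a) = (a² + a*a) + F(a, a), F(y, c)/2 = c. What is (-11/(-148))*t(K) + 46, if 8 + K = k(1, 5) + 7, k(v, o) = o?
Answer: 1812/37 ≈ 48.973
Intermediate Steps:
F(y, c) = 2*c
K = 4 (K = -8 + (5 + 7) = -8 + 12 = 4)
t(a) = 2*a + 2*a² (t(a) = (a² + a*a) + 2*a = (a² + a²) + 2*a = 2*a² + 2*a = 2*a + 2*a²)
(-11/(-148))*t(K) + 46 = (-11/(-148))*(2*4*(1 + 4)) + 46 = (-11*(-1)/148)*(2*4*5) + 46 = -1*(-11/148)*40 + 46 = (11/148)*40 + 46 = 110/37 + 46 = 1812/37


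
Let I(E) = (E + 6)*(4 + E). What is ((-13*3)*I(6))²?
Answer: 21902400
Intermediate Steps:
I(E) = (4 + E)*(6 + E) (I(E) = (6 + E)*(4 + E) = (4 + E)*(6 + E))
((-13*3)*I(6))² = ((-13*3)*(24 + 6² + 10*6))² = (-39*(24 + 36 + 60))² = (-39*120)² = (-4680)² = 21902400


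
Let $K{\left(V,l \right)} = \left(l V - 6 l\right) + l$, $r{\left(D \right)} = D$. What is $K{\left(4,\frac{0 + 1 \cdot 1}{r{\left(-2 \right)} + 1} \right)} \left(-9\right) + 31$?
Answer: $22$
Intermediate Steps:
$K{\left(V,l \right)} = - 5 l + V l$ ($K{\left(V,l \right)} = \left(V l - 6 l\right) + l = \left(- 6 l + V l\right) + l = - 5 l + V l$)
$K{\left(4,\frac{0 + 1 \cdot 1}{r{\left(-2 \right)} + 1} \right)} \left(-9\right) + 31 = \frac{0 + 1 \cdot 1}{-2 + 1} \left(-5 + 4\right) \left(-9\right) + 31 = \frac{0 + 1}{-1} \left(-1\right) \left(-9\right) + 31 = 1 \left(-1\right) \left(-1\right) \left(-9\right) + 31 = \left(-1\right) \left(-1\right) \left(-9\right) + 31 = 1 \left(-9\right) + 31 = -9 + 31 = 22$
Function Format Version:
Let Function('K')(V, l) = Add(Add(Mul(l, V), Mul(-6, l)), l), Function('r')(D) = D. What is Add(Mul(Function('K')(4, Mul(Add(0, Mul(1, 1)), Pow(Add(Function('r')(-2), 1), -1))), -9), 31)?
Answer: 22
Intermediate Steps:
Function('K')(V, l) = Add(Mul(-5, l), Mul(V, l)) (Function('K')(V, l) = Add(Add(Mul(V, l), Mul(-6, l)), l) = Add(Add(Mul(-6, l), Mul(V, l)), l) = Add(Mul(-5, l), Mul(V, l)))
Add(Mul(Function('K')(4, Mul(Add(0, Mul(1, 1)), Pow(Add(Function('r')(-2), 1), -1))), -9), 31) = Add(Mul(Mul(Mul(Add(0, Mul(1, 1)), Pow(Add(-2, 1), -1)), Add(-5, 4)), -9), 31) = Add(Mul(Mul(Mul(Add(0, 1), Pow(-1, -1)), -1), -9), 31) = Add(Mul(Mul(Mul(1, -1), -1), -9), 31) = Add(Mul(Mul(-1, -1), -9), 31) = Add(Mul(1, -9), 31) = Add(-9, 31) = 22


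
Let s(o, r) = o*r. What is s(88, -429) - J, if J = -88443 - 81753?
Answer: 132444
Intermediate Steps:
J = -170196
s(88, -429) - J = 88*(-429) - 1*(-170196) = -37752 + 170196 = 132444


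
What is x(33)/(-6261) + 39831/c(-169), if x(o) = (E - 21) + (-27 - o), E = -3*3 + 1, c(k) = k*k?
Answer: 251923820/178820421 ≈ 1.4088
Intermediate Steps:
c(k) = k²
E = -8 (E = -9 + 1 = -8)
x(o) = -56 - o (x(o) = (-8 - 21) + (-27 - o) = -29 + (-27 - o) = -56 - o)
x(33)/(-6261) + 39831/c(-169) = (-56 - 1*33)/(-6261) + 39831/((-169)²) = (-56 - 33)*(-1/6261) + 39831/28561 = -89*(-1/6261) + 39831*(1/28561) = 89/6261 + 39831/28561 = 251923820/178820421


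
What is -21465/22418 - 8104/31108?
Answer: -19304743/15849526 ≈ -1.2180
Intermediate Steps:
-21465/22418 - 8104/31108 = -21465*1/22418 - 8104*1/31108 = -21465/22418 - 2026/7777 = -19304743/15849526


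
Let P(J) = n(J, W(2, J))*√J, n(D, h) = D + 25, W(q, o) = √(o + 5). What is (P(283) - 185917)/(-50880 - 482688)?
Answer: 185917/533568 - 11*√283/19056 ≈ 0.33873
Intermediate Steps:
W(q, o) = √(5 + o)
n(D, h) = 25 + D
P(J) = √J*(25 + J) (P(J) = (25 + J)*√J = √J*(25 + J))
(P(283) - 185917)/(-50880 - 482688) = (√283*(25 + 283) - 185917)/(-50880 - 482688) = (√283*308 - 185917)/(-533568) = (308*√283 - 185917)*(-1/533568) = (-185917 + 308*√283)*(-1/533568) = 185917/533568 - 11*√283/19056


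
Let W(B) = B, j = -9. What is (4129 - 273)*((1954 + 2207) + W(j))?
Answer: 16010112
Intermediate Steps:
(4129 - 273)*((1954 + 2207) + W(j)) = (4129 - 273)*((1954 + 2207) - 9) = 3856*(4161 - 9) = 3856*4152 = 16010112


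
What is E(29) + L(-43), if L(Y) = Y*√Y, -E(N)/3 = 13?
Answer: -39 - 43*I*√43 ≈ -39.0 - 281.97*I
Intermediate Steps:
E(N) = -39 (E(N) = -3*13 = -39)
L(Y) = Y^(3/2)
E(29) + L(-43) = -39 + (-43)^(3/2) = -39 - 43*I*√43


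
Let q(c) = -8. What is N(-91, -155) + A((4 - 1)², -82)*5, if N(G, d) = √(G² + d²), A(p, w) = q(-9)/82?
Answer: -20/41 + √32306 ≈ 179.25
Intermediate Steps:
A(p, w) = -4/41 (A(p, w) = -8/82 = -8*1/82 = -4/41)
N(-91, -155) + A((4 - 1)², -82)*5 = √((-91)² + (-155)²) - 4/41*5 = √(8281 + 24025) - 20/41 = √32306 - 20/41 = -20/41 + √32306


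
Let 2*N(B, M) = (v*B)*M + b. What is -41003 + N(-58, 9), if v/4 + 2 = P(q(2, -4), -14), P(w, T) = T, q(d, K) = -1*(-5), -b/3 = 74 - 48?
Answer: -24338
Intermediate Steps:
b = -78 (b = -3*(74 - 48) = -3*26 = -78)
q(d, K) = 5
v = -64 (v = -8 + 4*(-14) = -8 - 56 = -64)
N(B, M) = -39 - 32*B*M (N(B, M) = ((-64*B)*M - 78)/2 = (-64*B*M - 78)/2 = (-78 - 64*B*M)/2 = -39 - 32*B*M)
-41003 + N(-58, 9) = -41003 + (-39 - 32*(-58)*9) = -41003 + (-39 + 16704) = -41003 + 16665 = -24338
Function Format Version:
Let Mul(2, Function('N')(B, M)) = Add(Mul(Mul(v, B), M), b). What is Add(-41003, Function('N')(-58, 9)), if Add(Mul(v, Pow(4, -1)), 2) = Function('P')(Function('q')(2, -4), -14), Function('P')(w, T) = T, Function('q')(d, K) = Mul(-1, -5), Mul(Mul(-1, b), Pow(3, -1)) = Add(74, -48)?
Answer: -24338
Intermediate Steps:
b = -78 (b = Mul(-3, Add(74, -48)) = Mul(-3, 26) = -78)
Function('q')(d, K) = 5
v = -64 (v = Add(-8, Mul(4, -14)) = Add(-8, -56) = -64)
Function('N')(B, M) = Add(-39, Mul(-32, B, M)) (Function('N')(B, M) = Mul(Rational(1, 2), Add(Mul(Mul(-64, B), M), -78)) = Mul(Rational(1, 2), Add(Mul(-64, B, M), -78)) = Mul(Rational(1, 2), Add(-78, Mul(-64, B, M))) = Add(-39, Mul(-32, B, M)))
Add(-41003, Function('N')(-58, 9)) = Add(-41003, Add(-39, Mul(-32, -58, 9))) = Add(-41003, Add(-39, 16704)) = Add(-41003, 16665) = -24338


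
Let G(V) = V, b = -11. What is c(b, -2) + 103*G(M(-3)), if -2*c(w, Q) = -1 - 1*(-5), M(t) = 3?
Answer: 307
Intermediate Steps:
c(w, Q) = -2 (c(w, Q) = -(-1 - 1*(-5))/2 = -(-1 + 5)/2 = -½*4 = -2)
c(b, -2) + 103*G(M(-3)) = -2 + 103*3 = -2 + 309 = 307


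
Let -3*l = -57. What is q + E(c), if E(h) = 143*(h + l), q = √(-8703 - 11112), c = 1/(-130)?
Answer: 27159/10 + I*√19815 ≈ 2715.9 + 140.77*I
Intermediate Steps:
c = -1/130 ≈ -0.0076923
q = I*√19815 (q = √(-19815) = I*√19815 ≈ 140.77*I)
l = 19 (l = -⅓*(-57) = 19)
E(h) = 2717 + 143*h (E(h) = 143*(h + 19) = 143*(19 + h) = 2717 + 143*h)
q + E(c) = I*√19815 + (2717 + 143*(-1/130)) = I*√19815 + (2717 - 11/10) = I*√19815 + 27159/10 = 27159/10 + I*√19815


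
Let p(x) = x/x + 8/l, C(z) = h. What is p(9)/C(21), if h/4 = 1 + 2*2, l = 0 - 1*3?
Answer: -1/12 ≈ -0.083333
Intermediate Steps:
l = -3 (l = 0 - 3 = -3)
h = 20 (h = 4*(1 + 2*2) = 4*(1 + 4) = 4*5 = 20)
C(z) = 20
p(x) = -5/3 (p(x) = x/x + 8/(-3) = 1 + 8*(-⅓) = 1 - 8/3 = -5/3)
p(9)/C(21) = -5/3/20 = -5/3*1/20 = -1/12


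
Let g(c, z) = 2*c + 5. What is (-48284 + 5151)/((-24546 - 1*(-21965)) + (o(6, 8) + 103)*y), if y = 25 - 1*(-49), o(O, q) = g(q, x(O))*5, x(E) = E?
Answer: -43133/12811 ≈ -3.3669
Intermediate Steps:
g(c, z) = 5 + 2*c
o(O, q) = 25 + 10*q (o(O, q) = (5 + 2*q)*5 = 25 + 10*q)
y = 74 (y = 25 + 49 = 74)
(-48284 + 5151)/((-24546 - 1*(-21965)) + (o(6, 8) + 103)*y) = (-48284 + 5151)/((-24546 - 1*(-21965)) + ((25 + 10*8) + 103)*74) = -43133/((-24546 + 21965) + ((25 + 80) + 103)*74) = -43133/(-2581 + (105 + 103)*74) = -43133/(-2581 + 208*74) = -43133/(-2581 + 15392) = -43133/12811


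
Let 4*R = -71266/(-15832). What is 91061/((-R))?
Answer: -2883355504/35633 ≈ -80918.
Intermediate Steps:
R = 35633/31664 (R = (-71266/(-15832))/4 = (-71266*(-1/15832))/4 = (¼)*(35633/7916) = 35633/31664 ≈ 1.1253)
91061/((-R)) = 91061/((-1*35633/31664)) = 91061/(-35633/31664) = 91061*(-31664/35633) = -2883355504/35633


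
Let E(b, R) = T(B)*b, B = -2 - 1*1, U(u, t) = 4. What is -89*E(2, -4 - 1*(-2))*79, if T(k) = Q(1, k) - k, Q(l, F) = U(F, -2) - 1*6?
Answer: -14062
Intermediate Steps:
Q(l, F) = -2 (Q(l, F) = 4 - 1*6 = 4 - 6 = -2)
B = -3 (B = -2 - 1 = -3)
T(k) = -2 - k
E(b, R) = b (E(b, R) = (-2 - 1*(-3))*b = (-2 + 3)*b = 1*b = b)
-89*E(2, -4 - 1*(-2))*79 = -89*2*79 = -178*79 = -14062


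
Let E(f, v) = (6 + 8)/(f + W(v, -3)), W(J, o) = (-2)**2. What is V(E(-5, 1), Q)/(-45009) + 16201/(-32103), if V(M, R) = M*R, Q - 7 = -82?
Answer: -28255517/53515701 ≈ -0.52799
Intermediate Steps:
Q = -75 (Q = 7 - 82 = -75)
W(J, o) = 4
E(f, v) = 14/(4 + f) (E(f, v) = (6 + 8)/(f + 4) = 14/(4 + f))
V(E(-5, 1), Q)/(-45009) + 16201/(-32103) = ((14/(4 - 5))*(-75))/(-45009) + 16201/(-32103) = ((14/(-1))*(-75))*(-1/45009) + 16201*(-1/32103) = ((14*(-1))*(-75))*(-1/45009) - 16201/32103 = -14*(-75)*(-1/45009) - 16201/32103 = 1050*(-1/45009) - 16201/32103 = -350/15003 - 16201/32103 = -28255517/53515701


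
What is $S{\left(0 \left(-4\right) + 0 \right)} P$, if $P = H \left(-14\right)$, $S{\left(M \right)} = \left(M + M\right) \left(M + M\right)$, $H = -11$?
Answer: $0$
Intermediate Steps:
$S{\left(M \right)} = 4 M^{2}$ ($S{\left(M \right)} = 2 M 2 M = 4 M^{2}$)
$P = 154$ ($P = \left(-11\right) \left(-14\right) = 154$)
$S{\left(0 \left(-4\right) + 0 \right)} P = 4 \left(0 \left(-4\right) + 0\right)^{2} \cdot 154 = 4 \left(0 + 0\right)^{2} \cdot 154 = 4 \cdot 0^{2} \cdot 154 = 4 \cdot 0 \cdot 154 = 0 \cdot 154 = 0$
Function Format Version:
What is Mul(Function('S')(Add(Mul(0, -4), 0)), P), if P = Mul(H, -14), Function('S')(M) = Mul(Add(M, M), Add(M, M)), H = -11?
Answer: 0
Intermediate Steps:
Function('S')(M) = Mul(4, Pow(M, 2)) (Function('S')(M) = Mul(Mul(2, M), Mul(2, M)) = Mul(4, Pow(M, 2)))
P = 154 (P = Mul(-11, -14) = 154)
Mul(Function('S')(Add(Mul(0, -4), 0)), P) = Mul(Mul(4, Pow(Add(Mul(0, -4), 0), 2)), 154) = Mul(Mul(4, Pow(Add(0, 0), 2)), 154) = Mul(Mul(4, Pow(0, 2)), 154) = Mul(Mul(4, 0), 154) = Mul(0, 154) = 0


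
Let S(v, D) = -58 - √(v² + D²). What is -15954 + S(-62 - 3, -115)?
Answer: -16012 - 5*√698 ≈ -16144.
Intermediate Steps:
S(v, D) = -58 - √(D² + v²)
-15954 + S(-62 - 3, -115) = -15954 + (-58 - √((-115)² + (-62 - 3)²)) = -15954 + (-58 - √(13225 + (-65)²)) = -15954 + (-58 - √(13225 + 4225)) = -15954 + (-58 - √17450) = -15954 + (-58 - 5*√698) = -16012 - 5*√698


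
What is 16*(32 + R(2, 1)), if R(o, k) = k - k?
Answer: 512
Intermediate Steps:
R(o, k) = 0
16*(32 + R(2, 1)) = 16*(32 + 0) = 16*32 = 512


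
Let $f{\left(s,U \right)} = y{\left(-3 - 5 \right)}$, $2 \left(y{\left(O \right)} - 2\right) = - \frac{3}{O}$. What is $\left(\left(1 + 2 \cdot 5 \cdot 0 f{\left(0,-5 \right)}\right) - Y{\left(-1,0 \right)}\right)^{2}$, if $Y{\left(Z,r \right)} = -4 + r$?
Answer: $25$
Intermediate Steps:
$y{\left(O \right)} = 2 - \frac{3}{2 O}$ ($y{\left(O \right)} = 2 + \frac{\left(-3\right) \frac{1}{O}}{2} = 2 - \frac{3}{2 O}$)
$f{\left(s,U \right)} = \frac{35}{16}$ ($f{\left(s,U \right)} = 2 - \frac{3}{2 \left(-3 - 5\right)} = 2 - \frac{3}{2 \left(-8\right)} = 2 - - \frac{3}{16} = 2 + \frac{3}{16} = \frac{35}{16}$)
$\left(\left(1 + 2 \cdot 5 \cdot 0 f{\left(0,-5 \right)}\right) - Y{\left(-1,0 \right)}\right)^{2} = \left(\left(1 + 2 \cdot 5 \cdot 0 \cdot \frac{35}{16}\right) - \left(-4 + 0\right)\right)^{2} = \left(\left(1 + 10 \cdot 0 \cdot \frac{35}{16}\right) - -4\right)^{2} = \left(\left(1 + 0 \cdot \frac{35}{16}\right) + 4\right)^{2} = \left(\left(1 + 0\right) + 4\right)^{2} = \left(1 + 4\right)^{2} = 5^{2} = 25$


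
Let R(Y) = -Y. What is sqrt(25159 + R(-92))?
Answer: sqrt(25251) ≈ 158.91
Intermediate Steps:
sqrt(25159 + R(-92)) = sqrt(25159 - 1*(-92)) = sqrt(25159 + 92) = sqrt(25251)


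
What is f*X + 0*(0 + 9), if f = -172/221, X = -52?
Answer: 688/17 ≈ 40.471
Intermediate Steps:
f = -172/221 (f = -172*1/221 = -172/221 ≈ -0.77828)
f*X + 0*(0 + 9) = -172/221*(-52) + 0*(0 + 9) = 688/17 + 0*9 = 688/17 + 0 = 688/17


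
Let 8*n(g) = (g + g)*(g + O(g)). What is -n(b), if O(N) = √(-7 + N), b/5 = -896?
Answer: -5017600 + 1120*I*√4487 ≈ -5.0176e+6 + 75023.0*I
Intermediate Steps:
b = -4480 (b = 5*(-896) = -4480)
n(g) = g*(g + √(-7 + g))/4 (n(g) = ((g + g)*(g + √(-7 + g)))/8 = ((2*g)*(g + √(-7 + g)))/8 = (2*g*(g + √(-7 + g)))/8 = g*(g + √(-7 + g))/4)
-n(b) = -(-4480)*(-4480 + √(-7 - 4480))/4 = -(-4480)*(-4480 + √(-4487))/4 = -(-4480)*(-4480 + I*√4487)/4 = -(5017600 - 1120*I*√4487) = -5017600 + 1120*I*√4487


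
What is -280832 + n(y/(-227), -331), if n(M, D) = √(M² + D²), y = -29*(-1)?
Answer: -280832 + √5645569610/227 ≈ -2.8050e+5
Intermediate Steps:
y = 29
n(M, D) = √(D² + M²)
-280832 + n(y/(-227), -331) = -280832 + √((-331)² + (29/(-227))²) = -280832 + √(109561 + (29*(-1/227))²) = -280832 + √(109561 + (-29/227)²) = -280832 + √(109561 + 841/51529) = -280832 + √(5645569610/51529) = -280832 + √5645569610/227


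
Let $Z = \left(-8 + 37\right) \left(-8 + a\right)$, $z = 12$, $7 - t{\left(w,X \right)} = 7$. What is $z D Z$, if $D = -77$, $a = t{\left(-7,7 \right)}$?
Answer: $214368$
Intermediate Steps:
$t{\left(w,X \right)} = 0$ ($t{\left(w,X \right)} = 7 - 7 = 0$)
$a = 0$
$Z = -232$ ($Z = \left(-8 + 37\right) \left(-8 + 0\right) = 29 \left(-8\right) = -232$)
$z D Z = 12 \left(-77\right) \left(-232\right) = \left(-924\right) \left(-232\right) = 214368$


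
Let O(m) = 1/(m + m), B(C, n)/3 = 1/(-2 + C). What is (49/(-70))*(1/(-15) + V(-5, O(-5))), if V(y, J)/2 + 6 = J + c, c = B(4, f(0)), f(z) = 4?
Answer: 973/150 ≈ 6.4867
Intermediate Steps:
B(C, n) = 3/(-2 + C)
c = 3/2 (c = 3/(-2 + 4) = 3/2 ≈ 1.5000)
O(m) = 1/(2*m)
V(y, J) = -9 + 2*J (V(y, J) = -12 + 2*(J + 3/2) = -12 + 2*(3/2 + J) = -12 + (3 + 2*J) = -9 + 2*J)
(49/(-70))*(1/(-15) + V(-5, O(-5))) = (49/(-70))*(1/(-15) + (-9 + 2*((½)/(-5)))) = (49*(-1/70))*(-1/15 + (-9 + 2*((½)*(-⅕)))) = -7*(-1/15 + (-9 + 2*(-⅒)))/10 = -7*(-1/15 + (-9 - ⅕))/10 = -7*(-1/15 - 46/5)/10 = -7/10*(-139/15) = 973/150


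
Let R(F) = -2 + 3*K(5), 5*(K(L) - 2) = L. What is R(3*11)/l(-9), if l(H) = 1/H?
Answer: -63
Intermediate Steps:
K(L) = 2 + L/5
R(F) = 7 (R(F) = -2 + 3*(2 + (1/5)*5) = -2 + 3*(2 + 1) = -2 + 3*3 = -2 + 9 = 7)
R(3*11)/l(-9) = 7/(1/(-9)) = 7/(-1/9) = 7*(-9) = -63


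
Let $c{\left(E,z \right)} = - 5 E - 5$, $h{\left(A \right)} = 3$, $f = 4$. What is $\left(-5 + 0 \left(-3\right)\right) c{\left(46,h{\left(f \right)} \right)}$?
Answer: $1175$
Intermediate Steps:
$c{\left(E,z \right)} = -5 - 5 E$
$\left(-5 + 0 \left(-3\right)\right) c{\left(46,h{\left(f \right)} \right)} = \left(-5 + 0 \left(-3\right)\right) \left(-5 - 230\right) = \left(-5 + 0\right) \left(-5 - 230\right) = \left(-5\right) \left(-235\right) = 1175$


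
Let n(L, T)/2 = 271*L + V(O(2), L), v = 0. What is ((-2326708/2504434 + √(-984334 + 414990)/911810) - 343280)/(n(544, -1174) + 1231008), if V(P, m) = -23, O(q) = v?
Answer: -214931107557/955322610385 + 16*I*√139/347812204025 ≈ -0.22498 + 5.4235e-10*I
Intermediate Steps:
O(q) = 0
n(L, T) = -46 + 542*L (n(L, T) = 2*(271*L - 23) = 2*(-23 + 271*L) = -46 + 542*L)
((-2326708/2504434 + √(-984334 + 414990)/911810) - 343280)/(n(544, -1174) + 1231008) = ((-2326708/2504434 + √(-984334 + 414990)/911810) - 343280)/((-46 + 542*544) + 1231008) = ((-2326708*1/2504434 + √(-569344)*(1/911810)) - 343280)/((-46 + 294848) + 1231008) = ((-1163354/1252217 + (64*I*√139)*(1/911810)) - 343280)/(294802 + 1231008) = ((-1163354/1252217 + 32*I*√139/455905) - 343280)/1525810 = (-429862215114/1252217 + 32*I*√139/455905)*(1/1525810) = -214931107557/955322610385 + 16*I*√139/347812204025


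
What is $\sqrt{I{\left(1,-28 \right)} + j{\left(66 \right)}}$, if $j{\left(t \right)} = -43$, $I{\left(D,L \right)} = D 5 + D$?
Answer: $i \sqrt{37} \approx 6.0828 i$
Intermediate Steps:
$I{\left(D,L \right)} = 6 D$ ($I{\left(D,L \right)} = 5 D + D = 6 D$)
$\sqrt{I{\left(1,-28 \right)} + j{\left(66 \right)}} = \sqrt{6 \cdot 1 - 43} = \sqrt{6 - 43} = \sqrt{-37} = i \sqrt{37}$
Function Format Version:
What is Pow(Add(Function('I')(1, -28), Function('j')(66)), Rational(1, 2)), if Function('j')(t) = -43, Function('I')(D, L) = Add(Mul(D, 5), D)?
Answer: Mul(I, Pow(37, Rational(1, 2))) ≈ Mul(6.0828, I)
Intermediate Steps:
Function('I')(D, L) = Mul(6, D) (Function('I')(D, L) = Add(Mul(5, D), D) = Mul(6, D))
Pow(Add(Function('I')(1, -28), Function('j')(66)), Rational(1, 2)) = Pow(Add(Mul(6, 1), -43), Rational(1, 2)) = Pow(Add(6, -43), Rational(1, 2)) = Pow(-37, Rational(1, 2)) = Mul(I, Pow(37, Rational(1, 2)))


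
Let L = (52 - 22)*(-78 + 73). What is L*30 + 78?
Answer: -4422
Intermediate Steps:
L = -150 (L = 30*(-5) = -150)
L*30 + 78 = -150*30 + 78 = -4500 + 78 = -4422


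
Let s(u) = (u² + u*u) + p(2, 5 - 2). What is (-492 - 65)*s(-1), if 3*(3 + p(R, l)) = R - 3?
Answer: 2228/3 ≈ 742.67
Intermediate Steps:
p(R, l) = -4 + R/3 (p(R, l) = -3 + (R - 3)/3 = -3 + (-3 + R)/3 = -3 + (-1 + R/3) = -4 + R/3)
s(u) = -10/3 + 2*u² (s(u) = (u² + u*u) + (-4 + (⅓)*2) = (u² + u²) + (-4 + ⅔) = 2*u² - 10/3 = -10/3 + 2*u²)
(-492 - 65)*s(-1) = (-492 - 65)*(-10/3 + 2*(-1)²) = -557*(-10/3 + 2*1) = -557*(-10/3 + 2) = -557*(-4/3) = 2228/3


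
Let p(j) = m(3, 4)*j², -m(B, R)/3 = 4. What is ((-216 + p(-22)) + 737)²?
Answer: 27952369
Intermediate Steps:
m(B, R) = -12 (m(B, R) = -3*4 = -12)
p(j) = -12*j²
((-216 + p(-22)) + 737)² = ((-216 - 12*(-22)²) + 737)² = ((-216 - 12*484) + 737)² = ((-216 - 5808) + 737)² = (-6024 + 737)² = (-5287)² = 27952369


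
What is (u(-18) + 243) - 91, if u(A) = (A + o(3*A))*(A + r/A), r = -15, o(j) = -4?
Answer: 1589/3 ≈ 529.67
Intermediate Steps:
u(A) = (-4 + A)*(A - 15/A) (u(A) = (A - 4)*(A - 15/A) = (-4 + A)*(A - 15/A))
(u(-18) + 243) - 91 = ((-15 + (-18)² - 4*(-18) + 60/(-18)) + 243) - 91 = ((-15 + 324 + 72 + 60*(-1/18)) + 243) - 91 = ((-15 + 324 + 72 - 10/3) + 243) - 91 = (1133/3 + 243) - 91 = 1862/3 - 91 = 1589/3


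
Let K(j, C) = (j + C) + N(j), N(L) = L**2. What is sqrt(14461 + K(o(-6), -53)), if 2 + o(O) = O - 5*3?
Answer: sqrt(14914) ≈ 122.12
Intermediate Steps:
o(O) = -17 + O (o(O) = -2 + (O - 5*3) = -2 + (O - 15) = -2 + (-15 + O) = -17 + O)
K(j, C) = C + j + j**2 (K(j, C) = (j + C) + j**2 = (C + j) + j**2 = C + j + j**2)
sqrt(14461 + K(o(-6), -53)) = sqrt(14461 + (-53 + (-17 - 6) + (-17 - 6)**2)) = sqrt(14461 + (-53 - 23 + (-23)**2)) = sqrt(14461 + (-53 - 23 + 529)) = sqrt(14461 + 453) = sqrt(14914)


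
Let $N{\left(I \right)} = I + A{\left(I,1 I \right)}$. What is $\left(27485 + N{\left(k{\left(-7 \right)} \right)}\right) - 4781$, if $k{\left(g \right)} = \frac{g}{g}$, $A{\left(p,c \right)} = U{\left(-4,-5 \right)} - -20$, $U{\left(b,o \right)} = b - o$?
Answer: $22726$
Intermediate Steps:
$A{\left(p,c \right)} = 21$ ($A{\left(p,c \right)} = \left(-4 - -5\right) - -20 = \left(-4 + 5\right) + 20 = 1 + 20 = 21$)
$k{\left(g \right)} = 1$
$N{\left(I \right)} = 21 + I$ ($N{\left(I \right)} = I + 21 = 21 + I$)
$\left(27485 + N{\left(k{\left(-7 \right)} \right)}\right) - 4781 = \left(27485 + \left(21 + 1\right)\right) - 4781 = \left(27485 + 22\right) - 4781 = 27507 - 4781 = 22726$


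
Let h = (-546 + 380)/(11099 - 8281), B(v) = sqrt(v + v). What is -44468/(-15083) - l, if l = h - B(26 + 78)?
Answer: 63907301/21251947 + 4*sqrt(13) ≈ 17.429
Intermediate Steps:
B(v) = sqrt(2)*sqrt(v) (B(v) = sqrt(2*v) = sqrt(2)*sqrt(v))
h = -83/1409 (h = -166/2818 = -166*1/2818 = -83/1409 ≈ -0.058907)
l = -83/1409 - 4*sqrt(13) (l = -83/1409 - sqrt(2)*sqrt(26 + 78) = -83/1409 - sqrt(2)*sqrt(104) = -83/1409 - sqrt(2)*2*sqrt(26) = -83/1409 - 4*sqrt(13) ≈ -14.481)
-44468/(-15083) - l = -44468/(-15083) - (-83/1409 - 4*sqrt(13)) = -44468*(-1/15083) + (83/1409 + 4*sqrt(13)) = 44468/15083 + (83/1409 + 4*sqrt(13)) = 63907301/21251947 + 4*sqrt(13)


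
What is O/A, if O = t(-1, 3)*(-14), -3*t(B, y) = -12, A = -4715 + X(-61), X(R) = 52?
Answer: 56/4663 ≈ 0.012009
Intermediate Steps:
A = -4663 (A = -4715 + 52 = -4663)
t(B, y) = 4 (t(B, y) = -⅓*(-12) = 4)
O = -56 (O = 4*(-14) = -56)
O/A = -56/(-4663) = -56*(-1/4663) = 56/4663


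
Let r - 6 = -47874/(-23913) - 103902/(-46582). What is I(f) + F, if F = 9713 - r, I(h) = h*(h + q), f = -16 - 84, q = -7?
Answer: 3787826033128/185652561 ≈ 20403.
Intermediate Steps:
r = 1899694565/185652561 (r = 6 + (-47874/(-23913) - 103902/(-46582)) = 6 + (-47874*(-1/23913) - 103902*(-1/46582)) = 6 + (15958/7971 + 51951/23291) = 6 + 785779199/185652561 = 1899694565/185652561 ≈ 10.233)
f = -100
I(h) = h*(-7 + h) (I(h) = h*(h - 7) = h*(-7 + h))
F = 1801343630428/185652561 (F = 9713 - 1*1899694565/185652561 = 9713 - 1899694565/185652561 = 1801343630428/185652561 ≈ 9702.8)
I(f) + F = -100*(-7 - 100) + 1801343630428/185652561 = -100*(-107) + 1801343630428/185652561 = 10700 + 1801343630428/185652561 = 3787826033128/185652561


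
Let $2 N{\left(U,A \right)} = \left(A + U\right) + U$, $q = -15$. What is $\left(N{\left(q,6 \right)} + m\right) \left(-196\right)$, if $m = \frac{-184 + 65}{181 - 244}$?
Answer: $\frac{17836}{9} \approx 1981.8$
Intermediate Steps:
$N{\left(U,A \right)} = U + \frac{A}{2}$ ($N{\left(U,A \right)} = \frac{\left(A + U\right) + U}{2} = \frac{A + 2 U}{2} = U + \frac{A}{2}$)
$m = \frac{17}{9}$ ($m = - \frac{119}{-63} = \left(-119\right) \left(- \frac{1}{63}\right) = \frac{17}{9} \approx 1.8889$)
$\left(N{\left(q,6 \right)} + m\right) \left(-196\right) = \left(\left(-15 + \frac{1}{2} \cdot 6\right) + \frac{17}{9}\right) \left(-196\right) = \left(\left(-15 + 3\right) + \frac{17}{9}\right) \left(-196\right) = \left(-12 + \frac{17}{9}\right) \left(-196\right) = \left(- \frac{91}{9}\right) \left(-196\right) = \frac{17836}{9}$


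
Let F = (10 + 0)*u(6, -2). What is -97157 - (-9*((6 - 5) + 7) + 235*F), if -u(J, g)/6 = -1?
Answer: -111185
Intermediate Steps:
u(J, g) = 6 (u(J, g) = -6*(-1) = 6)
F = 60 (F = (10 + 0)*6 = 10*6 = 60)
-97157 - (-9*((6 - 5) + 7) + 235*F) = -97157 - (-9*((6 - 5) + 7) + 235*60) = -97157 - (-9*(1 + 7) + 14100) = -97157 - (-9*8 + 14100) = -97157 - (-72 + 14100) = -97157 - 1*14028 = -97157 - 14028 = -111185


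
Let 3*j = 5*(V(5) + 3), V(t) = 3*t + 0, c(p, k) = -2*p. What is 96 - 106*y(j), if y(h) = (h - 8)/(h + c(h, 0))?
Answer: 2606/15 ≈ 173.73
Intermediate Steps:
V(t) = 3*t
j = 30 (j = (5*(3*5 + 3))/3 = (5*(15 + 3))/3 = (5*18)/3 = (⅓)*90 = 30)
y(h) = -(-8 + h)/h (y(h) = (h - 8)/(h - 2*h) = (-8 + h)/((-h)) = (-8 + h)*(-1/h) = -(-8 + h)/h)
96 - 106*y(j) = 96 - 106*(8 - 1*30)/30 = 96 - 53*(8 - 30)/15 = 96 - 53*(-22)/15 = 96 - 106*(-11/15) = 96 + 1166/15 = 2606/15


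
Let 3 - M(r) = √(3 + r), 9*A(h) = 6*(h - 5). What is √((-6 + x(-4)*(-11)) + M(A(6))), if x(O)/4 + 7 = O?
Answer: √(4329 - 3*√33)/3 ≈ 21.888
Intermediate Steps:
x(O) = -28 + 4*O
A(h) = -10/3 + 2*h/3 (A(h) = (6*(h - 5))/9 = (6*(-5 + h))/9 = (-30 + 6*h)/9 = -10/3 + 2*h/3)
M(r) = 3 - √(3 + r)
√((-6 + x(-4)*(-11)) + M(A(6))) = √((-6 + (-28 + 4*(-4))*(-11)) + (3 - √(3 + (-10/3 + (⅔)*6)))) = √((-6 + (-28 - 16)*(-11)) + (3 - √(3 + (-10/3 + 4)))) = √((-6 - 44*(-11)) + (3 - √(3 + ⅔))) = √((-6 + 484) + (3 - √(11/3))) = √(478 + (3 - √33/3)) = √(481 - √33/3)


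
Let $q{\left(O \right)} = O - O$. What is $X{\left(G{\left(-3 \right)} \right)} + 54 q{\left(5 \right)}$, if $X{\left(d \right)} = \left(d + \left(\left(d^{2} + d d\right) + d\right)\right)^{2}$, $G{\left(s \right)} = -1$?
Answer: $0$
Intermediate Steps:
$X{\left(d \right)} = \left(2 d + 2 d^{2}\right)^{2}$ ($X{\left(d \right)} = \left(d + \left(\left(d^{2} + d^{2}\right) + d\right)\right)^{2} = \left(d + \left(2 d^{2} + d\right)\right)^{2} = \left(d + \left(d + 2 d^{2}\right)\right)^{2} = \left(2 d + 2 d^{2}\right)^{2}$)
$q{\left(O \right)} = 0$
$X{\left(G{\left(-3 \right)} \right)} + 54 q{\left(5 \right)} = 4 \left(-1\right)^{2} \left(1 - 1\right)^{2} + 54 \cdot 0 = 4 \cdot 1 \cdot 0^{2} + 0 = 4 \cdot 1 \cdot 0 + 0 = 0 + 0 = 0$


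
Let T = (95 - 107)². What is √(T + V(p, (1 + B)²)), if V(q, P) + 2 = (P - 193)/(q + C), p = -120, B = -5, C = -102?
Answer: √781958/74 ≈ 11.950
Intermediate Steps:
V(q, P) = -2 + (-193 + P)/(-102 + q) (V(q, P) = -2 + (P - 193)/(q - 102) = -2 + (-193 + P)/(-102 + q))
T = 144 (T = (-12)² = 144)
√(T + V(p, (1 + B)²)) = √(144 + (11 + (1 - 5)² - 2*(-120))/(-102 - 120)) = √(144 + (11 + (-4)² + 240)/(-222)) = √(144 - (11 + 16 + 240)/222) = √(144 - 1/222*267) = √(144 - 89/74) = √(10567/74) = √781958/74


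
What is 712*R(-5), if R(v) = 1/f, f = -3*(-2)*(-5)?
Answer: -356/15 ≈ -23.733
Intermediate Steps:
f = -30 (f = 6*(-5) = -30)
R(v) = -1/30 (R(v) = 1/(-30) = -1/30)
712*R(-5) = 712*(-1/30) = -356/15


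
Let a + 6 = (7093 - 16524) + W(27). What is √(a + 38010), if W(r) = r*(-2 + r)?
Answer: 8*√457 ≈ 171.02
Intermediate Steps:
a = -8762 (a = -6 + ((7093 - 16524) + 27*(-2 + 27)) = -6 + (-9431 + 27*25) = -6 + (-9431 + 675) = -6 - 8756 = -8762)
√(a + 38010) = √(-8762 + 38010) = √29248 = 8*√457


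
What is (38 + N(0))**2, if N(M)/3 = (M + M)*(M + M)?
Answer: 1444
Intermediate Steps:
N(M) = 12*M**2 (N(M) = 3*((M + M)*(M + M)) = 3*((2*M)*(2*M)) = 3*(4*M**2) = 12*M**2)
(38 + N(0))**2 = (38 + 12*0**2)**2 = (38 + 12*0)**2 = (38 + 0)**2 = 38**2 = 1444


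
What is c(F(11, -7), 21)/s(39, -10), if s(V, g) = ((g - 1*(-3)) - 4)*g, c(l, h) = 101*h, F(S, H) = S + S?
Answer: 2121/110 ≈ 19.282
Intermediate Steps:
F(S, H) = 2*S
s(V, g) = g*(-1 + g) (s(V, g) = ((g + 3) - 4)*g = ((3 + g) - 4)*g = (-1 + g)*g = g*(-1 + g))
c(F(11, -7), 21)/s(39, -10) = (101*21)/((-10*(-1 - 10))) = 2121/((-10*(-11))) = 2121/110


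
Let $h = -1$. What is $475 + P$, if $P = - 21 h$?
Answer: $496$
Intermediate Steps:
$P = 21$ ($P = \left(-21\right) \left(-1\right) = 21$)
$475 + P = 475 + 21 = 496$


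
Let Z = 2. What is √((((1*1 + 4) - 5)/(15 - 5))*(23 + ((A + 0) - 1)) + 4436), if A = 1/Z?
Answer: 2*√1109 ≈ 66.603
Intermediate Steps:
A = ½ (A = 1/2 = ½ ≈ 0.50000)
√((((1*1 + 4) - 5)/(15 - 5))*(23 + ((A + 0) - 1)) + 4436) = √((((1*1 + 4) - 5)/(15 - 5))*(23 + ((½ + 0) - 1)) + 4436) = √((((1 + 4) - 5)/10)*(23 + (½ - 1)) + 4436) = √(((5 - 5)*(⅒))*(23 - ½) + 4436) = √((0*(⅒))*(45/2) + 4436) = √(0*(45/2) + 4436) = √(0 + 4436) = √4436 = 2*√1109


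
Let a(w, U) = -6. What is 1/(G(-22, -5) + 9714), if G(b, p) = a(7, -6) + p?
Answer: 1/9703 ≈ 0.00010306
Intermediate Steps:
G(b, p) = -6 + p
1/(G(-22, -5) + 9714) = 1/((-6 - 5) + 9714) = 1/(-11 + 9714) = 1/9703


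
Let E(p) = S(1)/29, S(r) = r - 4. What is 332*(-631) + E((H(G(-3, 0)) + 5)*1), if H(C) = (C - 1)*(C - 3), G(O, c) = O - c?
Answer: -6075271/29 ≈ -2.0949e+5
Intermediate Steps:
S(r) = -4 + r
H(C) = (-1 + C)*(-3 + C)
E(p) = -3/29 (E(p) = (-4 + 1)/29 = -3*1/29 = -3/29)
332*(-631) + E((H(G(-3, 0)) + 5)*1) = 332*(-631) - 3/29 = -209492 - 3/29 = -6075271/29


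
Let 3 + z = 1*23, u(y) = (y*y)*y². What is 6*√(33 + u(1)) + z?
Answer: 20 + 6*√34 ≈ 54.986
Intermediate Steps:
u(y) = y⁴ (u(y) = y²*y² = y⁴)
z = 20 (z = -3 + 1*23 = -3 + 23 = 20)
6*√(33 + u(1)) + z = 6*√(33 + 1⁴) + 20 = 6*√(33 + 1) + 20 = 6*√34 + 20 = 20 + 6*√34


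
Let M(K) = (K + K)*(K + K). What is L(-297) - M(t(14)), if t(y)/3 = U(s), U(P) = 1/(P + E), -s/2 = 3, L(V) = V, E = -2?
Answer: -4761/16 ≈ -297.56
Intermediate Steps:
s = -6 (s = -2*3 = -6)
U(P) = 1/(-2 + P) (U(P) = 1/(P - 2) = 1/(-2 + P))
t(y) = -3/8 (t(y) = 3/(-2 - 6) = 3/(-8) = 3*(-1/8) = -3/8)
M(K) = 4*K**2 (M(K) = (2*K)*(2*K) = 4*K**2)
L(-297) - M(t(14)) = -297 - 4*(-3/8)**2 = -297 - 4*9/64 = -297 - 1*9/16 = -297 - 9/16 = -4761/16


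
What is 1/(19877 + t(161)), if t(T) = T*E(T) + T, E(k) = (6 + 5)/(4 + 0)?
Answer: 4/81923 ≈ 4.8826e-5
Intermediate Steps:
E(k) = 11/4
t(T) = 15*T/4 (t(T) = T*(11/4) + T = 11*T/4 + T = 15*T/4)
1/(19877 + t(161)) = 1/(19877 + (15/4)*161) = 1/(19877 + 2415/4) = 1/(81923/4) = 4/81923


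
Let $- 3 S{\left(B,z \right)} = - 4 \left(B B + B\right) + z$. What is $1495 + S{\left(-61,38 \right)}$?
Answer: $\frac{19087}{3} \approx 6362.3$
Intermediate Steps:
$S{\left(B,z \right)} = - \frac{z}{3} + \frac{4 B}{3} + \frac{4 B^{2}}{3}$ ($S{\left(B,z \right)} = - \frac{- 4 \left(B B + B\right) + z}{3} = - \frac{- 4 \left(B^{2} + B\right) + z}{3} = - \frac{- 4 \left(B + B^{2}\right) + z}{3} = - \frac{\left(- 4 B - 4 B^{2}\right) + z}{3} = - \frac{z - 4 B - 4 B^{2}}{3} = - \frac{z}{3} + \frac{4 B}{3} + \frac{4 B^{2}}{3}$)
$1495 + S{\left(-61,38 \right)} = 1495 + \left(\left(- \frac{1}{3}\right) 38 + \frac{4}{3} \left(-61\right) + \frac{4 \left(-61\right)^{2}}{3}\right) = 1495 - - \frac{14602}{3} = 1495 + \frac{14602}{3} = \frac{19087}{3}$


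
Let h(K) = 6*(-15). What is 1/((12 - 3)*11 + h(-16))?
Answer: ⅑ ≈ 0.11111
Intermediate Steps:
h(K) = -90
1/((12 - 3)*11 + h(-16)) = 1/((12 - 3)*11 - 90) = 1/(9*11 - 90) = 1/(99 - 90) = 1/9 = ⅑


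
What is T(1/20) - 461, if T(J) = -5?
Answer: -466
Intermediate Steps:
T(1/20) - 461 = -5 - 461 = -466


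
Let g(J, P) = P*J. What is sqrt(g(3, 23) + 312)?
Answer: sqrt(381) ≈ 19.519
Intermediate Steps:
g(J, P) = J*P
sqrt(g(3, 23) + 312) = sqrt(3*23 + 312) = sqrt(69 + 312) = sqrt(381)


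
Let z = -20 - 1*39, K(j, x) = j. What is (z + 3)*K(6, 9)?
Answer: -336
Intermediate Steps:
z = -59 (z = -20 - 39 = -59)
(z + 3)*K(6, 9) = (-59 + 3)*6 = -56*6 = -336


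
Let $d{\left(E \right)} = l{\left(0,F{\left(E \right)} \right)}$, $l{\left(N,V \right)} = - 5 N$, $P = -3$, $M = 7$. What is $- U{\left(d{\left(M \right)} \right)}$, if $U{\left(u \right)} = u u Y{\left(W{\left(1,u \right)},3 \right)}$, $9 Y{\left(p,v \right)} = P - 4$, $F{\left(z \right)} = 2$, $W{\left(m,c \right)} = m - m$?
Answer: $0$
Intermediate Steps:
$W{\left(m,c \right)} = 0$
$Y{\left(p,v \right)} = - \frac{7}{9}$ ($Y{\left(p,v \right)} = \frac{-3 - 4}{9} = \frac{1}{9} \left(-7\right) = - \frac{7}{9}$)
$d{\left(E \right)} = 0$ ($d{\left(E \right)} = \left(-5\right) 0 = 0$)
$U{\left(u \right)} = - \frac{7 u^{2}}{9}$ ($U{\left(u \right)} = u u \left(- \frac{7}{9}\right) = u^{2} \left(- \frac{7}{9}\right) = - \frac{7 u^{2}}{9}$)
$- U{\left(d{\left(M \right)} \right)} = - \frac{\left(-7\right) 0^{2}}{9} = - \frac{\left(-7\right) 0}{9} = \left(-1\right) 0 = 0$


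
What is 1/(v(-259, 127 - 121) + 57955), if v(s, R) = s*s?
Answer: 1/125036 ≈ 7.9977e-6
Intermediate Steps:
v(s, R) = s²
1/(v(-259, 127 - 121) + 57955) = 1/((-259)² + 57955) = 1/(67081 + 57955) = 1/125036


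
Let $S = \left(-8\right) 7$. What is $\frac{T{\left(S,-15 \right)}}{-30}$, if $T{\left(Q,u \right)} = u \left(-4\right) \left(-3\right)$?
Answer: $6$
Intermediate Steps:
$S = -56$
$T{\left(Q,u \right)} = 12 u$ ($T{\left(Q,u \right)} = - 4 u \left(-3\right) = 12 u$)
$\frac{T{\left(S,-15 \right)}}{-30} = \frac{12 \left(-15\right)}{-30} = \left(-180\right) \left(- \frac{1}{30}\right) = 6$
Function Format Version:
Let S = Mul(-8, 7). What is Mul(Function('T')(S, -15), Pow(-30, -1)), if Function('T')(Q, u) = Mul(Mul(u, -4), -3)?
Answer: 6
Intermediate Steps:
S = -56
Function('T')(Q, u) = Mul(12, u) (Function('T')(Q, u) = Mul(Mul(-4, u), -3) = Mul(12, u))
Mul(Function('T')(S, -15), Pow(-30, -1)) = Mul(Mul(12, -15), Pow(-30, -1)) = Mul(-180, Rational(-1, 30)) = 6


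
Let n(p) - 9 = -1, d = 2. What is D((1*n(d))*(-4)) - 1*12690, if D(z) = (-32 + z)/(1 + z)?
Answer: -393326/31 ≈ -12688.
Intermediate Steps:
n(p) = 8 (n(p) = 9 - 1 = 8)
D(z) = (-32 + z)/(1 + z)
D((1*n(d))*(-4)) - 1*12690 = (-32 + (1*8)*(-4))/(1 + (1*8)*(-4)) - 1*12690 = (-32 + 8*(-4))/(1 + 8*(-4)) - 12690 = (-32 - 32)/(1 - 32) - 12690 = -64/(-31) - 12690 = -1/31*(-64) - 12690 = 64/31 - 12690 = -393326/31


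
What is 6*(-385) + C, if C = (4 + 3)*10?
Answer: -2240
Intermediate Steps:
C = 70 (C = 7*10 = 70)
6*(-385) + C = 6*(-385) + 70 = -2310 + 70 = -2240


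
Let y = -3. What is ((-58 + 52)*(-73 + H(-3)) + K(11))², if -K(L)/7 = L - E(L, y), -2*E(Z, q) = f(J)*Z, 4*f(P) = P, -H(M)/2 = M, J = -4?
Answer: 528529/4 ≈ 1.3213e+5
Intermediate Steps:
H(M) = -2*M
f(P) = P/4
E(Z, q) = Z/2 (E(Z, q) = -(¼)*(-4)*Z/2 = -(-1)*Z/2 = Z/2)
K(L) = -7*L/2 (K(L) = -7*(L - L/2) = -7*L/2)
((-58 + 52)*(-73 + H(-3)) + K(11))² = ((-58 + 52)*(-73 - 2*(-3)) - 7/2*11)² = (-6*(-73 + 6) - 77/2)² = (-6*(-67) - 77/2)² = (402 - 77/2)² = (727/2)² = 528529/4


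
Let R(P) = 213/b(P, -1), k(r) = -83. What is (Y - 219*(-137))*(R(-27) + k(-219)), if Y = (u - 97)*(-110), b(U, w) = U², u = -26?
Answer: -97214026/27 ≈ -3.6005e+6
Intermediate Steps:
R(P) = 213/P² (R(P) = 213/(P²) = 213/P²)
Y = 13530 (Y = (-26 - 97)*(-110) = -123*(-110) = 13530)
(Y - 219*(-137))*(R(-27) + k(-219)) = (13530 - 219*(-137))*(213/(-27)² - 83) = (13530 + 30003)*(213*(1/729) - 83) = 43533*(71/243 - 83) = 43533*(-20098/243) = -97214026/27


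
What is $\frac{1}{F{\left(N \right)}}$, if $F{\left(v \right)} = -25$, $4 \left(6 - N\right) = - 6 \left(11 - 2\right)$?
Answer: $- \frac{1}{25} \approx -0.04$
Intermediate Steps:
$N = \frac{39}{2}$ ($N = 6 - \frac{\left(-6\right) \left(11 - 2\right)}{4} = 6 - \frac{\left(-6\right) 9}{4} = 6 - - \frac{27}{2} = 6 + \frac{27}{2} = \frac{39}{2} \approx 19.5$)
$\frac{1}{F{\left(N \right)}} = \frac{1}{-25} = - \frac{1}{25}$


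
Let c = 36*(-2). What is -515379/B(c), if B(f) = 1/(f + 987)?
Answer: -471571785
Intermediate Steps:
c = -72
B(f) = 1/(987 + f)
-515379/B(c) = -515379/(1/(987 - 72)) = -515379/(1/915) = -515379/1/915 = -515379*915 = -471571785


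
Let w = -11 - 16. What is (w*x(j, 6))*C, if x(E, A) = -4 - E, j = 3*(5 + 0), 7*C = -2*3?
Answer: -3078/7 ≈ -439.71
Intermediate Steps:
C = -6/7 (C = (-2*3)/7 = (⅐)*(-6) = -6/7 ≈ -0.85714)
j = 15 (j = 3*5 = 15)
w = -27
(w*x(j, 6))*C = -27*(-4 - 1*15)*(-6/7) = -27*(-4 - 15)*(-6/7) = -27*(-19)*(-6/7) = 513*(-6/7) = -3078/7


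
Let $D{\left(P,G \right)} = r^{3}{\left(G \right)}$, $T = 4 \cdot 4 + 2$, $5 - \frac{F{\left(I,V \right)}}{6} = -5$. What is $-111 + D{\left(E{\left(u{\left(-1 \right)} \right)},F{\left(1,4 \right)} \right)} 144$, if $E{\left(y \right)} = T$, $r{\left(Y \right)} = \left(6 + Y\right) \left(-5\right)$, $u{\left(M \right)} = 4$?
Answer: $-5174928111$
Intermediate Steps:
$F{\left(I,V \right)} = 60$ ($F{\left(I,V \right)} = 30 - -30 = 30 + 30 = 60$)
$r{\left(Y \right)} = -30 - 5 Y$
$T = 18$ ($T = 16 + 2 = 18$)
$E{\left(y \right)} = 18$
$D{\left(P,G \right)} = \left(-30 - 5 G\right)^{3}$
$-111 + D{\left(E{\left(u{\left(-1 \right)} \right)},F{\left(1,4 \right)} \right)} 144 = -111 + - 125 \left(6 + 60\right)^{3} \cdot 144 = -111 + - 125 \cdot 66^{3} \cdot 144 = -111 + \left(-125\right) 287496 \cdot 144 = -111 - 5174928000 = -5174928111$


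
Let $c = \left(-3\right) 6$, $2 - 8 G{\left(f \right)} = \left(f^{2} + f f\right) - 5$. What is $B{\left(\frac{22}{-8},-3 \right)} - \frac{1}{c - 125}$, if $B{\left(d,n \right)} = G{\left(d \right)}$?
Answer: $- \frac{9231}{9152} \approx -1.0086$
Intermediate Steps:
$G{\left(f \right)} = \frac{7}{8} - \frac{f^{2}}{4}$ ($G{\left(f \right)} = \frac{1}{4} - \frac{\left(f^{2} + f f\right) - 5}{8} = \frac{1}{4} - \frac{\left(f^{2} + f^{2}\right) - 5}{8} = \frac{1}{4} - \frac{2 f^{2} - 5}{8} = \frac{1}{4} - \frac{-5 + 2 f^{2}}{8} = \frac{1}{4} - \left(- \frac{5}{8} + \frac{f^{2}}{4}\right) = \frac{7}{8} - \frac{f^{2}}{4}$)
$B{\left(d,n \right)} = \frac{7}{8} - \frac{d^{2}}{4}$
$c = -18$
$B{\left(\frac{22}{-8},-3 \right)} - \frac{1}{c - 125} = \left(\frac{7}{8} - \frac{\left(\frac{22}{-8}\right)^{2}}{4}\right) - \frac{1}{-18 - 125} = \left(\frac{7}{8} - \frac{\left(22 \left(- \frac{1}{8}\right)\right)^{2}}{4}\right) - \frac{1}{-143} = \left(\frac{7}{8} - \frac{\left(- \frac{11}{4}\right)^{2}}{4}\right) - - \frac{1}{143} = \left(\frac{7}{8} - \frac{121}{64}\right) + \frac{1}{143} = - \frac{65}{64} + \frac{1}{143} = - \frac{9231}{9152}$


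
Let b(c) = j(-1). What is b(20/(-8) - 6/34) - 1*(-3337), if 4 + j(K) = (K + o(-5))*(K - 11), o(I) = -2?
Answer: 3369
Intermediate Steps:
j(K) = -4 + (-11 + K)*(-2 + K) (j(K) = -4 + (K - 2)*(K - 11) = -4 + (-2 + K)*(-11 + K) = -4 + (-11 + K)*(-2 + K))
b(c) = 32 (b(c) = 18 + (-1)² - 13*(-1) = 18 + 1 + 13 = 32)
b(20/(-8) - 6/34) - 1*(-3337) = 32 - 1*(-3337) = 32 + 3337 = 3369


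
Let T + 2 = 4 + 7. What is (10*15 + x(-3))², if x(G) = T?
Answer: 25281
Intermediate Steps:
T = 9 (T = -2 + (4 + 7) = -2 + 11 = 9)
x(G) = 9
(10*15 + x(-3))² = (10*15 + 9)² = (150 + 9)² = 159² = 25281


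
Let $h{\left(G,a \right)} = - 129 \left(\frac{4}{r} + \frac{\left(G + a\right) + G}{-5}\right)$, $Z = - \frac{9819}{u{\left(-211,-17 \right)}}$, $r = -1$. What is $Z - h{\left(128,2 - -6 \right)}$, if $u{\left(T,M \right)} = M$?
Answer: $- \frac{573717}{85} \approx -6749.6$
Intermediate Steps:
$Z = \frac{9819}{17}$ ($Z = - \frac{9819}{-17} = \left(-9819\right) \left(- \frac{1}{17}\right) = \frac{9819}{17} \approx 577.59$)
$h{\left(G,a \right)} = 516 + \frac{129 a}{5} + \frac{258 G}{5}$ ($h{\left(G,a \right)} = - 129 \left(\frac{4}{-1} + \frac{\left(G + a\right) + G}{-5}\right) = - 129 \left(4 \left(-1\right) + \left(a + 2 G\right) \left(- \frac{1}{5}\right)\right) = - 129 \left(-4 - \left(\frac{a}{5} + \frac{2 G}{5}\right)\right) = - 129 \left(-4 - \frac{2 G}{5} - \frac{a}{5}\right) = 516 + \frac{129 a}{5} + \frac{258 G}{5}$)
$Z - h{\left(128,2 - -6 \right)} = \frac{9819}{17} - \left(516 + \frac{129 \left(2 - -6\right)}{5} + \frac{258}{5} \cdot 128\right) = \frac{9819}{17} - \left(516 + \frac{129 \left(2 + 6\right)}{5} + \frac{33024}{5}\right) = \frac{9819}{17} - \left(516 + \frac{129}{5} \cdot 8 + \frac{33024}{5}\right) = \frac{9819}{17} - \left(516 + \frac{1032}{5} + \frac{33024}{5}\right) = \frac{9819}{17} - \frac{36636}{5} = - \frac{573717}{85}$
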